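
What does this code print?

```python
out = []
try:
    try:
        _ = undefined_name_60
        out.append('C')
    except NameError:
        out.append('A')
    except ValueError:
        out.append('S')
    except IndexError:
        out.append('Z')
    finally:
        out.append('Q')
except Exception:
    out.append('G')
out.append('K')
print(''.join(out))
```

Execution trace: 'A' (inner except NameError) → 'Q' (inner finally) → 'K' (after the try/except). Output: AQK

Answer: AQK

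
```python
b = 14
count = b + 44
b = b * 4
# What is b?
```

Trace:
`b = 14` → b = 14
`count = b + 44` → count = 58
`b = b * 4` → b = 56
So b = 56

Answer: 56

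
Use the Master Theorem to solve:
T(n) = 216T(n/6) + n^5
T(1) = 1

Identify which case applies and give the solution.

a=216, b=6, f(n)=n^5. log_6(216) = 3. Since c=5 > 3 and the regularity condition holds (216(n/6)^5 = (216/6^5)n^5 with 216/6^5 < 1), Case 3 applies: T(n) = Θ(f(n)) = O(n^5).

Answer: O(n^5) - Case 3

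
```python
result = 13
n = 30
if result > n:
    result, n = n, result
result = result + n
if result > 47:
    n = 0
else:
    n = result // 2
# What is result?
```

Trace:
`result = 13` → result = 13
`n = 30` → n = 30
`if result > n: ...` → result > n is False → no variable changes
`result = result + n` → result = 43
`if result > 47: ...` → result > 47 is False, take else branch → n = 21
So result = 43

Answer: 43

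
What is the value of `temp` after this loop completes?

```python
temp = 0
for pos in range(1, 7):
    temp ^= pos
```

XOR of 1 to 6
`temp` takes the values: 0 → 1 → 3 → 0 → 4 → 1 → 7

Answer: 7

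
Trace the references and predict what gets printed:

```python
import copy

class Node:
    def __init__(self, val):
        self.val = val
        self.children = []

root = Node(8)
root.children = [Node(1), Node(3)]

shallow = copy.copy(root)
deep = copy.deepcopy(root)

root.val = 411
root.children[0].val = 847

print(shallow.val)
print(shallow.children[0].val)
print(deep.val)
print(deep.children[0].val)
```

Key concept: deep copy with custom objects.
Step by step:
`root = Node(8)` → root = Node(val=8, children=[])
`root.children = [Node(1), Node(3)]` → root = Node(val=8, children=[Node(val=1, children=[]), Node(val=3, children=[])])
`shallow = copy.copy(root)` → shallow = Node(val=8, children=[Node(val=1, children=[]), Node(val=3, children=[])])
`deep = copy.deepcopy(root)` → deep = Node(val=8, children=[Node(val=1, children=[]), Node(val=3, children=[])])
`root.val = 411` → root = Node(val=411, children=[Node(val=1, children=[]), Node(val=3, children=[])])
`root.children[0].val = 847` → root = Node(val=411, children=[Node(val=847, children=[]), Node(val=3, children=[])]); shallow = Node(val=8, children=[Node(val=847, children=[]), Node(val=3, children=[])])
`print(shallow.val)` → prints 8
`print(shallow.children[0].val)` → prints 847
`print(deep.val)` → prints 8
`print(deep.children[0].val)` → prints 1

Answer:
8
847
8
1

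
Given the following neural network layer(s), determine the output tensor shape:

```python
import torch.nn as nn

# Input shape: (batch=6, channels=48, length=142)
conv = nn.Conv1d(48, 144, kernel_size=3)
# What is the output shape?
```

Input: (6, 48, 142) -> Output: (6, 144, 140)

Answer: (6, 144, 140)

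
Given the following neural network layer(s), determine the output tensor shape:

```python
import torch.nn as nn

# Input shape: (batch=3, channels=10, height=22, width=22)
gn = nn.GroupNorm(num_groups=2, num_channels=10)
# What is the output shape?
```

Input: (3, 10, 22, 22) -> Output: (3, 10, 22, 22)

Answer: (3, 10, 22, 22)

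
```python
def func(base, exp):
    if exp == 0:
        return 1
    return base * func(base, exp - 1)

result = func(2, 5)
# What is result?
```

func(2, 5) = 2 * 2 * 2 * 2 * 2 = 32

Answer: 32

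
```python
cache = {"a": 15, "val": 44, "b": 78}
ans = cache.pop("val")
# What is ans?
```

Trace:
`cache = {"a": 15, "val": 44, "b": 78}` → cache = {'a': 15, 'val': 44, 'b': 78}
`ans = cache.pop("val")` → cache = {'a': 15, 'b': 78}; ans = 44
So ans = 44

Answer: 44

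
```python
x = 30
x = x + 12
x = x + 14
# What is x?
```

Trace:
`x = 30` → x = 30
`x = x + 12` → x = 42
`x = x + 14` → x = 56
So x = 56

Answer: 56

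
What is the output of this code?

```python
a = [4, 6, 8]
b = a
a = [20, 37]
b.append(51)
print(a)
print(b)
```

Key concept: rebinding vs mutation: a is rebound to a new list, b still points at the original.
Step by step:
`a = [4, 6, 8]` → a = [4, 6, 8]
`b = a` → b = [4, 6, 8] (same object as a)
`a = [20, 37]` → a = [20, 37]
`b.append(51)` → b = [4, 6, 8, 51]
`print(a)` → prints [20, 37]
`print(b)` → prints [4, 6, 8, 51]

Answer:
[20, 37]
[4, 6, 8, 51]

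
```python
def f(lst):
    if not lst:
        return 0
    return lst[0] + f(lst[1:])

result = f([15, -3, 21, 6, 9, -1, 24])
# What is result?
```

15 + (-3) + 21 + 6 + 9 + (-1) + 24 + 0 = 71

Answer: 71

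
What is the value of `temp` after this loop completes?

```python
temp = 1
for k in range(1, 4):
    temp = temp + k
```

Start at 1, add 1 through 3
`temp` takes the values: 1 → 2 → 4 → 7

Answer: 7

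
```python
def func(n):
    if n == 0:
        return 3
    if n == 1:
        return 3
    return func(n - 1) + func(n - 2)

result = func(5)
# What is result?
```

Build up from base cases: func(0)=3, func(1)=3, func(2)=6, func(3)=9, func(4)=15, func(5)=24

Answer: 24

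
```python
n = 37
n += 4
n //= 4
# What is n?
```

Trace:
`n = 37` → n = 37
`n += 4` → n = 41
`n //= 4` → n = 10
So n = 10

Answer: 10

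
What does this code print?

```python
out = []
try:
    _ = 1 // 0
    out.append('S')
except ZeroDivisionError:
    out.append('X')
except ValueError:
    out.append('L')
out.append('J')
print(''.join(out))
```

Execution trace: 'X' (except ZeroDivisionError) → 'J' (after the try/except). Output: XJ

Answer: XJ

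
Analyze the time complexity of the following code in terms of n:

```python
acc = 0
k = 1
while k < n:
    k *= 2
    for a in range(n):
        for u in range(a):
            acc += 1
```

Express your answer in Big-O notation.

Each loop level contributes: log n × n × n. Multiplying the contributions gives O(n^2 log n).

Answer: O(n^2 log n)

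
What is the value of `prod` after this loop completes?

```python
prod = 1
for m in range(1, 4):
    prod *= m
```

3! = 6
`prod` takes the values: 1 → 2 → 6

Answer: 6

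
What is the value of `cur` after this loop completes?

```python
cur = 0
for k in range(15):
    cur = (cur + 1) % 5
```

Increment mod 5, 15 times = 0
`cur` takes the values: 0 → 1 → 2 → 3 → 4 → 0 → 1 → 2 → 3 → 4 → 0 → 1 → 2 → 3 → 4 → 0

Answer: 0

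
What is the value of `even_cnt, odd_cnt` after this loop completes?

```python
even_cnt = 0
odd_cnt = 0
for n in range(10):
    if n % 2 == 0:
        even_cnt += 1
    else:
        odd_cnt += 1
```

Count evens and odds in range(10)
`even_cnt, odd_cnt` takes the values: (0, 0) → (1, 0) → (1, 1) → (2, 1) → (2, 2) → (3, 2) → (3, 3) → (4, 3) → (4, 4) → (5, 4) → (5, 5)

Answer: 5, 5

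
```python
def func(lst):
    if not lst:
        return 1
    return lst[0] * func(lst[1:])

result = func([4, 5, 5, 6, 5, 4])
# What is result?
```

Product over [4, 5, 5, 6, 5, 4] = 4 * 5 * 5 * 6 * 5 * 4 = 12000

Answer: 12000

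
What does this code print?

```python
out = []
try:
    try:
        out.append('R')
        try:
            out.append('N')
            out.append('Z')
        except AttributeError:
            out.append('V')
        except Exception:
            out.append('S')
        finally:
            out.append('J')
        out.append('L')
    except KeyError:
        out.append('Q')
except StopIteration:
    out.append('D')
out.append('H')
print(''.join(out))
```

Execution trace: 'R' (try body) → 'N' (inner try body) → 'Z' (inner try body, no exception) → 'J' (inner finally) → 'L' (try body, no exception) → 'H' (after the try/except). Output: RNZJLH

Answer: RNZJLH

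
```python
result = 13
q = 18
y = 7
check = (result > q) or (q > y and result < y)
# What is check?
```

Trace:
`result = 13` → result = 13
`q = 18` → q = 18
`y = 7` → y = 7
`check = (result > q) or (q > y and result < y)` → check = False
So check = False

Answer: False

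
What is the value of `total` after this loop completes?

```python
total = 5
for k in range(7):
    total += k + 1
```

Start at 5, add 1 to 7 = 33
`total` takes the values: 5 → 6 → 8 → 11 → 15 → 20 → 26 → 33

Answer: 33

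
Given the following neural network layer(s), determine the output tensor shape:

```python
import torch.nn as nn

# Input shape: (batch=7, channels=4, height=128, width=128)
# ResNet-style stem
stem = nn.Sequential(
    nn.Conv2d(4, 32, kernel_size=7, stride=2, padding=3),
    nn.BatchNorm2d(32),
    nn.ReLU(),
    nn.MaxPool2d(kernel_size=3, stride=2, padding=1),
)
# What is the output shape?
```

Input: (7, 4, 128, 128) -> after Conv2d 7x7 stride=2: (7, 32, 64, 64) -> Output: (7, 32, 32, 32)

Answer: (7, 32, 32, 32)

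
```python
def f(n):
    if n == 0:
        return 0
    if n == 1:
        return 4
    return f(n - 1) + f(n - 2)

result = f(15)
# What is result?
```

Build up from base cases: f(0)=0, f(1)=4, f(2)=4, f(3)=8, f(4)=12, f(5)=20, f(6)=32, ..., f(15)=2440

Answer: 2440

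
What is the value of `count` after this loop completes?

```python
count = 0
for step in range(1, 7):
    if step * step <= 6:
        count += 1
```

Count numbers where step² ≤ 6
`count` takes the values: 0 → 1 → 2

Answer: 2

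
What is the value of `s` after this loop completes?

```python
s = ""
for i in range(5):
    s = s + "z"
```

Repeat 'z' 5 times
`s` takes the values: "" → "z" → "zz" → "zzz" → "zzzz" → "zzzzz"

Answer: "zzzzz"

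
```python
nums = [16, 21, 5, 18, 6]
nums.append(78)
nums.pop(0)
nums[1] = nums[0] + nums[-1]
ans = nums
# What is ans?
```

Trace:
`nums = [16, 21, 5, 18, 6]` → nums = [16, 21, 5, 18, 6]
`nums.append(78)` → nums = [16, 21, 5, 18, 6, 78]
`nums.pop(0)` → nums = [21, 5, 18, 6, 78]
`nums[1] = nums[0] + nums[-1]` → nums = [21, 99, 18, 6, 78]
`ans = nums` → ans = [21, 99, 18, 6, 78]
So ans = [21, 99, 18, 6, 78]

Answer: [21, 99, 18, 6, 78]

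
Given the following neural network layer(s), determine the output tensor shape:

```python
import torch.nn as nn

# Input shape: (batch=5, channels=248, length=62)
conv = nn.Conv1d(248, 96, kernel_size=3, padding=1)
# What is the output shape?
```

Input: (5, 248, 62) -> Output: (5, 96, 62)

Answer: (5, 96, 62)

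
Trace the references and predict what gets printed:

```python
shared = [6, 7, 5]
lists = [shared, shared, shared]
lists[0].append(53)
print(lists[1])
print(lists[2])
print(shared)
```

Key concept: list of same reference.
Step by step:
`shared = [6, 7, 5]` → shared = [6, 7, 5]
`lists = [shared, shared, shared]` → lists = [[6, 7, 5], [6, 7, 5], [6, 7, 5]]
`lists[0].append(53)` → shared = [6, 7, 5, 53]; lists = [[6, 7, 5, 53], [6, 7, 5, 53], [6, 7, 5, 53]]
`print(lists[1])` → prints [6, 7, 5, 53]
`print(lists[2])` → prints [6, 7, 5, 53]
`print(shared)` → prints [6, 7, 5, 53]

Answer:
[6, 7, 5, 53]
[6, 7, 5, 53]
[6, 7, 5, 53]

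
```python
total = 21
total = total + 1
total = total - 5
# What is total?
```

Trace:
`total = 21` → total = 21
`total = total + 1` → total = 22
`total = total - 5` → total = 17
So total = 17

Answer: 17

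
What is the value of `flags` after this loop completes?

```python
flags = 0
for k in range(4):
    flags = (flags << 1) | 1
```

Build 4 consecutive 1-bits: 0b1111
`flags` takes the values: 0 → 1 → 3 → 7 → 15

Answer: 15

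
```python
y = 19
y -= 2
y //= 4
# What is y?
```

Trace:
`y = 19` → y = 19
`y -= 2` → y = 17
`y //= 4` → y = 4
So y = 4

Answer: 4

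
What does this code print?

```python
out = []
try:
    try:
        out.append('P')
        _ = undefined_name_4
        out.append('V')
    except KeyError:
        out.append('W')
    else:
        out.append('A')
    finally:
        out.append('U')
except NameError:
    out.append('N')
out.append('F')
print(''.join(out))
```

Execution trace: 'P' (inner try body) → 'U' (inner finally) → 'N' (outer except NameError) → 'F' (after the try/except). Output: PUNF

Answer: PUNF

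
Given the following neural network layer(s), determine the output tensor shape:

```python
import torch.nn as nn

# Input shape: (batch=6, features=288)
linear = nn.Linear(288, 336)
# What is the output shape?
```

Input: (6, 288) -> Output: (6, 336)

Answer: (6, 336)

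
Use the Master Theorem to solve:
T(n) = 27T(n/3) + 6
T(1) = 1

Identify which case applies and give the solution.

a=27, b=3, f(n)=6. log_3(27) = 3. Since c=0 < 3, Case 1 applies: T(n) = Θ(n^log_b(a)) = O(n^3).

Answer: O(n^3) - Case 1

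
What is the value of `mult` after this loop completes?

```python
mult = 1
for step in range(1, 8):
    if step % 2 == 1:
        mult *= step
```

Product of odd numbers 1 to 7
`mult` takes the values: 1 → 3 → 15 → 105

Answer: 105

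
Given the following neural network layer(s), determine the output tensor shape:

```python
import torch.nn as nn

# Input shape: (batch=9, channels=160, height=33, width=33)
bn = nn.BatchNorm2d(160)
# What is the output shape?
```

Input: (9, 160, 33, 33) -> Output: (9, 160, 33, 33)

Answer: (9, 160, 33, 33)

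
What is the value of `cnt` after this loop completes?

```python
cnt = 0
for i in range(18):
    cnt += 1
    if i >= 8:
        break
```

Loop breaks when i reaches 8, cnt is 9
`cnt` takes the values: 0 → 1 → 2 → 3 → 4 → 5 → 6 → 7 → 8 → 9

Answer: 9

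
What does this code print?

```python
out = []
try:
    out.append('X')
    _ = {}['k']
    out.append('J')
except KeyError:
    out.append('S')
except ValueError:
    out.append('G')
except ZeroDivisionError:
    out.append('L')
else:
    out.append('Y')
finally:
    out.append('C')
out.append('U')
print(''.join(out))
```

Execution trace: 'X' (try body) → 'S' (except KeyError) → 'C' (finally) → 'U' (after the try/except). Output: XSCU

Answer: XSCU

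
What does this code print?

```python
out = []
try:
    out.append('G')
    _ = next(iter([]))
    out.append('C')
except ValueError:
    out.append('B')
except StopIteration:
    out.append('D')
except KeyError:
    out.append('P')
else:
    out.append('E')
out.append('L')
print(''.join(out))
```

Execution trace: 'G' (try body) → 'D' (except StopIteration) → 'L' (after the try/except). Output: GDL

Answer: GDL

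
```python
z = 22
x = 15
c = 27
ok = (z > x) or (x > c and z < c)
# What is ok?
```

Trace:
`z = 22` → z = 22
`x = 15` → x = 15
`c = 27` → c = 27
`ok = (z > x) or (x > c and z < c)` → ok = True
So ok = True

Answer: True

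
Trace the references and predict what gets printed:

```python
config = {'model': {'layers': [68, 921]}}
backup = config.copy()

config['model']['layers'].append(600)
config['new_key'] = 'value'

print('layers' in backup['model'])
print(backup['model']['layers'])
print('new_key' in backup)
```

Key concept: shallow copy gotcha with nested dict.
Step by step:
`config = {'model': {'layers': [68, 921]}}` → config = {'model': {'layers': [68, 921]}}
`backup = config.copy()` → backup = {'model': {'layers': [68, 921]}}
`config['model']['layers'].append(600)` → config = {'model': {'layers': [68, 921, 600]}}; backup = {'model': {'layers': [68, 921, 600]}}
`config['new_key'] = 'value'` → config = {'model': {'layers': [68, 921, 600]}, 'new_key': 'value'}
`print('layers' in backup['model'])` → prints True
`print(backup['model']['layers'])` → prints [68, 921, 600]
`print('new_key' in backup)` → prints False

Answer:
True
[68, 921, 600]
False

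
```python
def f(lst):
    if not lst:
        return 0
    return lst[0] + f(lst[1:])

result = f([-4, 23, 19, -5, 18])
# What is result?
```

(-4) + 23 + 19 + (-5) + 18 + 0 = 51

Answer: 51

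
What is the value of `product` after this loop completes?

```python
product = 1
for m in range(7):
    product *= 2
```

2^7 = 128
`product` takes the values: 1 → 2 → 4 → 8 → 16 → 32 → 64 → 128

Answer: 128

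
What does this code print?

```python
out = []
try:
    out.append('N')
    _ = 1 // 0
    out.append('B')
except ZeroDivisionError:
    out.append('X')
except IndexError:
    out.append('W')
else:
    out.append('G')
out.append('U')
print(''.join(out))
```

Execution trace: 'N' (try body) → 'X' (except ZeroDivisionError) → 'U' (after the try/except). Output: NXU

Answer: NXU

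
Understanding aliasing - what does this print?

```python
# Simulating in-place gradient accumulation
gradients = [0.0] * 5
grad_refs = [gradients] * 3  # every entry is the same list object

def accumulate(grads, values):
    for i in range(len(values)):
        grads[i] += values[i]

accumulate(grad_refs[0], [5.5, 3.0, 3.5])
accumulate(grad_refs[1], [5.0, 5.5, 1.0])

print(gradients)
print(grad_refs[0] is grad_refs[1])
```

Key concept: gradient accumulation aliasing.
Step by step:
`gradients = [0.0] * 5` → gradients = [0.0, 0.0, 0.0, 0.0, 0.0]
`grad_refs = [gradients] * 3` → grad_refs = [[0.0, 0.0, 0.0, 0.0, 0.0], [0.0, 0.0, 0.0, 0.0, 0.0], [0.0, 0.0, 0.0, 0.0, 0.0]]
`accumulate(grad_refs[0], [5.5, 3.0, 3.5])` → gradients = [5.5, 3.0, 3.5, 0.0, 0.0]; grad_refs = [[5.5, 3.0, 3.5, 0.0, 0.0], [5.5, 3.0, 3.5, 0.0, 0.0], [5.5, 3.0, 3.5, 0.0, 0.0]]
`accumulate(grad_refs[1], [5.0, 5.5, 1.0])` → gradients = [10.5, 8.5, 4.5, 0.0, 0.0]; grad_refs = [[10.5, 8.5, 4.5, 0.0, 0.0], [10.5, 8.5, 4.5, 0.0, 0.0], [10.5, 8.5, 4.5, 0.0, 0.0]]
`print(gradients)` → prints [10.5, 8.5, 4.5, 0.0, 0.0]
`print(grad_refs[0] is grad_refs[1])` → prints True

Answer:
[10.5, 8.5, 4.5, 0.0, 0.0]
True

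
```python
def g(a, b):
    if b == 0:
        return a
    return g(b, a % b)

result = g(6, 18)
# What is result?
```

g(6, 18) -> g(18, 6) -> g(6, 0) -> 6

Answer: 6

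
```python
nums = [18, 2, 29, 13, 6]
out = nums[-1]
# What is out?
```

Trace:
`nums = [18, 2, 29, 13, 6]` → nums = [18, 2, 29, 13, 6]
`out = nums[-1]` → out = 6
So out = 6

Answer: 6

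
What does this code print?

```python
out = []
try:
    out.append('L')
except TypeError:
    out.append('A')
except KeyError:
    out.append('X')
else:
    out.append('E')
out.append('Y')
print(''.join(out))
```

Execution trace: 'L' (try body, no exception) → 'E' (else) → 'Y' (after the try/except). Output: LEY

Answer: LEY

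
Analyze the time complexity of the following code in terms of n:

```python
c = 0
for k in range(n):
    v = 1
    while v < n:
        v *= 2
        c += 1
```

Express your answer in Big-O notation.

Each loop level contributes: n × log n. Multiplying the contributions gives O(n log n).

Answer: O(n log n)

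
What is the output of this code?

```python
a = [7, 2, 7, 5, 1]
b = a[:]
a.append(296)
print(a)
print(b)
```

Key concept: slice [:] creates copy.
Step by step:
`a = [7, 2, 7, 5, 1]` → a = [7, 2, 7, 5, 1]
`b = a[:]` → b = [7, 2, 7, 5, 1]
`a.append(296)` → a = [7, 2, 7, 5, 1, 296]
`print(a)` → prints [7, 2, 7, 5, 1, 296]
`print(b)` → prints [7, 2, 7, 5, 1]

Answer:
[7, 2, 7, 5, 1, 296]
[7, 2, 7, 5, 1]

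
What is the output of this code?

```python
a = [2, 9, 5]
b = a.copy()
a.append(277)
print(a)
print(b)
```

Key concept: list.copy() creates independent copy.
Step by step:
`a = [2, 9, 5]` → a = [2, 9, 5]
`b = a.copy()` → b = [2, 9, 5]
`a.append(277)` → a = [2, 9, 5, 277]
`print(a)` → prints [2, 9, 5, 277]
`print(b)` → prints [2, 9, 5]

Answer:
[2, 9, 5, 277]
[2, 9, 5]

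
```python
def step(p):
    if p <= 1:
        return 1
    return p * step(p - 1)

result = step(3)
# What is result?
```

step(3) = 3 * 2 * 1 = 6

Answer: 6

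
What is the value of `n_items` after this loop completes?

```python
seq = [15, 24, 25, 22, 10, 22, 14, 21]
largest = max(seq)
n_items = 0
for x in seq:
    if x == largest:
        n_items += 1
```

Count of max value 25 in [15, 24, 25, 22, 10, 22, 14, 21]
`n_items` takes the values: 0 → 1

Answer: 1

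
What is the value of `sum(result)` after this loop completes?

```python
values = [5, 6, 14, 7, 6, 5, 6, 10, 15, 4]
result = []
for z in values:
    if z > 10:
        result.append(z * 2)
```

Sum of doubled values > 10
`result` takes the values: [] → [28] → [28, 30]
So `sum(result)` = 58

Answer: 58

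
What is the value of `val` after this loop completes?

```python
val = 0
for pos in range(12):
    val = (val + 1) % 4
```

Increment mod 4, 12 times = 0
`val` takes the values: 0 → 1 → 2 → 3 → 0 → 1 → 2 → 3 → 0 → 1 → 2 → 3 → 0

Answer: 0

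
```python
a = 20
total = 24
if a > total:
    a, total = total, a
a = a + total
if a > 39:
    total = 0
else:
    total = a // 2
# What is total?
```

Trace:
`a = 20` → a = 20
`total = 24` → total = 24
`if a > total: ...` → a > total is False → no variable changes
`a = a + total` → a = 44
`if a > 39: ...` → a > 39 is True → total = 0
So total = 0

Answer: 0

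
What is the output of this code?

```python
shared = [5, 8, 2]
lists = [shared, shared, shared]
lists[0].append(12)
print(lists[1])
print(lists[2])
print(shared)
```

Key concept: list of same reference.
Step by step:
`shared = [5, 8, 2]` → shared = [5, 8, 2]
`lists = [shared, shared, shared]` → lists = [[5, 8, 2], [5, 8, 2], [5, 8, 2]]
`lists[0].append(12)` → shared = [5, 8, 2, 12]; lists = [[5, 8, 2, 12], [5, 8, 2, 12], [5, 8, 2, 12]]
`print(lists[1])` → prints [5, 8, 2, 12]
`print(lists[2])` → prints [5, 8, 2, 12]
`print(shared)` → prints [5, 8, 2, 12]

Answer:
[5, 8, 2, 12]
[5, 8, 2, 12]
[5, 8, 2, 12]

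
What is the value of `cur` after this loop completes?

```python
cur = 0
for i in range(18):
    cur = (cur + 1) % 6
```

Increment mod 6, 18 times = 0
`cur` takes the values: 0 → 1 → 2 → 3 → 4 → 5 → 0 → 1 → 2 → 3 → 4 → 5 → 0 → 1 → 2 → 3 → 4 → 5 → 0

Answer: 0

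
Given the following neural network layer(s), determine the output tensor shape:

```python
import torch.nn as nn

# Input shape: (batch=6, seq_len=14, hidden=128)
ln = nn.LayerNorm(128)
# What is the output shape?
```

Input: (6, 14, 128) -> Output: (6, 14, 128)

Answer: (6, 14, 128)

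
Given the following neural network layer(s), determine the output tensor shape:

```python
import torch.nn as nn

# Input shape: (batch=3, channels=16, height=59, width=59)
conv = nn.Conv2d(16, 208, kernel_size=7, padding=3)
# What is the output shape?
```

Input: (3, 16, 59, 59) -> Output: (3, 208, 59, 59)

Answer: (3, 208, 59, 59)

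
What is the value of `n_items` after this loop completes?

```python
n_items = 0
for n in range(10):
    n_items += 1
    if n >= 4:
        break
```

Loop breaks when n reaches 4, n_items is 5
`n_items` takes the values: 0 → 1 → 2 → 3 → 4 → 5

Answer: 5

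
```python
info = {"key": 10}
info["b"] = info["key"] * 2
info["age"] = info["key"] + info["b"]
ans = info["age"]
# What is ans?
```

Trace:
`info = {"key": 10}` → info = {'key': 10}
`info["b"] = info["key"] * 2` → info = {'key': 10, 'b': 20}
`info["age"] = info["key"] + info["b"]` → info = {'key': 10, 'b': 20, 'age': 30}
`ans = info["age"]` → ans = 30
So ans = 30

Answer: 30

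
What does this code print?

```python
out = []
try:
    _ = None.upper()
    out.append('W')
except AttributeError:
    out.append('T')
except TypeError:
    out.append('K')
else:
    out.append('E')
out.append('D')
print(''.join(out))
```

Execution trace: 'T' (except AttributeError) → 'D' (after the try/except). Output: TD

Answer: TD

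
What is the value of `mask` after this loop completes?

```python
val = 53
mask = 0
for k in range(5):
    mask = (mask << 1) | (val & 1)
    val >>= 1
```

Reverse lowest 5 bits of 53
`mask` takes the values: 0 → 1 → 2 → 5 → 10 → 21

Answer: 21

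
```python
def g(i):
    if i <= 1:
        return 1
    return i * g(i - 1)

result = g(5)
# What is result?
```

g(5) = 5 * 4 * 3 * 2 * 1 = 120

Answer: 120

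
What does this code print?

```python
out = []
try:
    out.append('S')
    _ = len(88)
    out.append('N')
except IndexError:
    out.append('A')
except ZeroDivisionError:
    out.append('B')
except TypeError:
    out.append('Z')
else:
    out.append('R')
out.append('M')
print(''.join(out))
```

Execution trace: 'S' (try body) → 'Z' (except TypeError) → 'M' (after the try/except). Output: SZM

Answer: SZM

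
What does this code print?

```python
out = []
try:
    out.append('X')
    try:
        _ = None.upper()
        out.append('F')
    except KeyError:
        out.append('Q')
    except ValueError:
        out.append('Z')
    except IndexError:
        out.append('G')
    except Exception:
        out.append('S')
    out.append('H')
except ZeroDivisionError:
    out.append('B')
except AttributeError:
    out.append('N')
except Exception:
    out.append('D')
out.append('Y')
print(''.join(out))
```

Execution trace: 'X' (try body) → 'S' (inner except Exception) → 'H' (try body, no exception) → 'Y' (after the try/except). Output: XSHY

Answer: XSHY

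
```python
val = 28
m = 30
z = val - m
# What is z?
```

Trace:
`val = 28` → val = 28
`m = 30` → m = 30
`z = val - m` → z = -2
So z = -2

Answer: -2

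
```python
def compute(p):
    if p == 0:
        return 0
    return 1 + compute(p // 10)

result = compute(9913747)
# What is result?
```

Count of digits of 9913747: 7

Answer: 7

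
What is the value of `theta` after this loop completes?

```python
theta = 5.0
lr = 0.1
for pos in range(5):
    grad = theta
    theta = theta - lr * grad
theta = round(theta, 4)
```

Gradient descent: w = 5.0 * (1 - 0.1)^5
`theta` takes the values: 5.0 → 4.5 → 4.05 → 3.645 → 3.2805 → 2.95245 → 2.9524

Answer: 2.9524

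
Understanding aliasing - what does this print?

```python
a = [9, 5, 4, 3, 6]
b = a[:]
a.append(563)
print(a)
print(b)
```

Key concept: slice [:] creates copy.
Step by step:
`a = [9, 5, 4, 3, 6]` → a = [9, 5, 4, 3, 6]
`b = a[:]` → b = [9, 5, 4, 3, 6]
`a.append(563)` → a = [9, 5, 4, 3, 6, 563]
`print(a)` → prints [9, 5, 4, 3, 6, 563]
`print(b)` → prints [9, 5, 4, 3, 6]

Answer:
[9, 5, 4, 3, 6, 563]
[9, 5, 4, 3, 6]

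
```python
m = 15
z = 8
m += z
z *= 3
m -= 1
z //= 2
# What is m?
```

Trace:
`m = 15` → m = 15
`z = 8` → z = 8
`m += z` → m = 23
`z *= 3` → z = 24
`m -= 1` → m = 22
`z //= 2` → z = 12
So m = 22

Answer: 22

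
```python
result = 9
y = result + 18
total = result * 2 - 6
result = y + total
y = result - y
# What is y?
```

Trace:
`result = 9` → result = 9
`y = result + 18` → y = 27
`total = result * 2 - 6` → total = 12
`result = y + total` → result = 39
`y = result - y` → y = 12
So y = 12

Answer: 12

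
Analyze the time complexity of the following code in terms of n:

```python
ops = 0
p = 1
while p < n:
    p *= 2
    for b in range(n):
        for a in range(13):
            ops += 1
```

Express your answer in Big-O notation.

Each loop level contributes: log n × n × 1. Multiplying the contributions gives O(n log n).

Answer: O(n log n)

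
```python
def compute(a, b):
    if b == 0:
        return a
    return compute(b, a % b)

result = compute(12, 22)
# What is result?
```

compute(12, 22) -> compute(22, 12) -> compute(12, 10) -> compute(10, 2) -> compute(2, 0) -> 2

Answer: 2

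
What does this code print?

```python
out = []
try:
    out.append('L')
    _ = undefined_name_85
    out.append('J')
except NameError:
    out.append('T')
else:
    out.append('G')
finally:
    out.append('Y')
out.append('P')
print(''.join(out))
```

Execution trace: 'L' (try body) → 'T' (except NameError) → 'Y' (finally) → 'P' (after the try/except). Output: LTYP

Answer: LTYP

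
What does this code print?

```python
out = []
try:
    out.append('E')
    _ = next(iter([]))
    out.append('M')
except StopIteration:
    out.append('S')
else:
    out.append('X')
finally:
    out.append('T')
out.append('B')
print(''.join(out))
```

Execution trace: 'E' (try body) → 'S' (except StopIteration) → 'T' (finally) → 'B' (after the try/except). Output: ESTB

Answer: ESTB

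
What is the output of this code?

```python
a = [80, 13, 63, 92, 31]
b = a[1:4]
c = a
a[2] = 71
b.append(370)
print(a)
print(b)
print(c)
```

Key concept: slice vs alias.
Step by step:
`a = [80, 13, 63, 92, 31]` → a = [80, 13, 63, 92, 31]
`b = a[1:4]` → b = [13, 63, 92]
`c = a` → c = [80, 13, 63, 92, 31] (same object as a)
`a[2] = 71` → a = [80, 13, 71, 92, 31] (same object as c); c = [80, 13, 71, 92, 31] (same object as a)
`b.append(370)` → b = [13, 63, 92, 370]
`print(a)` → prints [80, 13, 71, 92, 31]
`print(b)` → prints [13, 63, 92, 370]
`print(c)` → prints [80, 13, 71, 92, 31]

Answer:
[80, 13, 71, 92, 31]
[13, 63, 92, 370]
[80, 13, 71, 92, 31]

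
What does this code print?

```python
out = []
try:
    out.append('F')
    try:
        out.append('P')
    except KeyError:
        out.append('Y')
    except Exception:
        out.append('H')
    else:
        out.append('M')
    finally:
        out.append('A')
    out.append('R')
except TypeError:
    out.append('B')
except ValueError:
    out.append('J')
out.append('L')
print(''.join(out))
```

Execution trace: 'F' (try body) → 'P' (inner try body, no exception) → 'M' (inner else) → 'A' (inner finally) → 'R' (try body, no exception) → 'L' (after the try/except). Output: FPMARL

Answer: FPMARL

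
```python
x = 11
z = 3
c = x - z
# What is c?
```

Trace:
`x = 11` → x = 11
`z = 3` → z = 3
`c = x - z` → c = 8
So c = 8

Answer: 8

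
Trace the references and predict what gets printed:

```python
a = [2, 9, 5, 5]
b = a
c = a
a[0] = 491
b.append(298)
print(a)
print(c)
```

Key concept: multiple aliases.
Step by step:
`a = [2, 9, 5, 5]` → a = [2, 9, 5, 5]
`b = a` → b = [2, 9, 5, 5] (same object as a)
`c = a` → c = [2, 9, 5, 5] (same object as a, b)
`a[0] = 491` → a = [491, 9, 5, 5] (same object as b, c); b = [491, 9, 5, 5] (same object as a, c); c = [491, 9, 5, 5] (same object as a, b)
`b.append(298)` → a = [491, 9, 5, 5, 298] (same object as b, c); b = [491, 9, 5, 5, 298] (same object as a, c); c = [491, 9, 5, 5, 298] (same object as a, b)
`print(a)` → prints [491, 9, 5, 5, 298]
`print(c)` → prints [491, 9, 5, 5, 298]

Answer:
[491, 9, 5, 5, 298]
[491, 9, 5, 5, 298]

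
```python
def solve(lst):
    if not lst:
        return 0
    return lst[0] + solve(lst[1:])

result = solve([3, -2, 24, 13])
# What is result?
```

3 + (-2) + 24 + 13 + 0 = 38

Answer: 38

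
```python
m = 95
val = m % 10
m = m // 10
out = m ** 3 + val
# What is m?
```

Trace:
`m = 95` → m = 95
`val = m % 10` → val = 5
`m = m // 10` → m = 9
`out = m ** 3 + val` → out = 734
So m = 9

Answer: 9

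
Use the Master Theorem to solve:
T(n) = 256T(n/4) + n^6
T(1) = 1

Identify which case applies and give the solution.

a=256, b=4, f(n)=n^6. log_4(256) = 4. Since c=6 > 4 and the regularity condition holds (256(n/4)^6 = (256/4^6)n^6 with 256/4^6 < 1), Case 3 applies: T(n) = Θ(f(n)) = O(n^6).

Answer: O(n^6) - Case 3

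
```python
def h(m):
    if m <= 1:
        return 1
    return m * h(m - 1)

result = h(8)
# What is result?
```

h(8) = 8 * 7 * 6 * 5 * 4 * 3 * 2 * 1 = 40320

Answer: 40320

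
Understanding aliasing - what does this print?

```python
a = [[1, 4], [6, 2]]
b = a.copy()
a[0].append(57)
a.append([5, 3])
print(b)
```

Key concept: shallow copy with nested lists.
Step by step:
`a = [[1, 4], [6, 2]]` → a = [[1, 4], [6, 2]]
`b = a.copy()` → b = [[1, 4], [6, 2]]
`a[0].append(57)` → a = [[1, 4, 57], [6, 2]]; b = [[1, 4, 57], [6, 2]]
`a.append([5, 3])` → a = [[1, 4, 57], [6, 2], [5, 3]]
`print(b)` → prints [[1, 4, 57], [6, 2]]

Answer: [[1, 4, 57], [6, 2]]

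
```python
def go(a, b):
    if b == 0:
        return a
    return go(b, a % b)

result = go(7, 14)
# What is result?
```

go(7, 14) -> go(14, 7) -> go(7, 0) -> 7

Answer: 7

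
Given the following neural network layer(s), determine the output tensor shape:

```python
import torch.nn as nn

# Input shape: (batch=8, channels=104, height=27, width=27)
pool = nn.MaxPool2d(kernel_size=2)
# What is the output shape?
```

Input: (8, 104, 27, 27) -> Output: (8, 104, 13, 13)

Answer: (8, 104, 13, 13)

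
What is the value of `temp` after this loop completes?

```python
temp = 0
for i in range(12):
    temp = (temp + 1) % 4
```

Increment mod 4, 12 times = 0
`temp` takes the values: 0 → 1 → 2 → 3 → 0 → 1 → 2 → 3 → 0 → 1 → 2 → 3 → 0

Answer: 0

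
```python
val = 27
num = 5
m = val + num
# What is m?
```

Trace:
`val = 27` → val = 27
`num = 5` → num = 5
`m = val + num` → m = 32
So m = 32

Answer: 32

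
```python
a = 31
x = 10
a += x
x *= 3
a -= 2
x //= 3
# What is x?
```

Trace:
`a = 31` → a = 31
`x = 10` → x = 10
`a += x` → a = 41
`x *= 3` → x = 30
`a -= 2` → a = 39
`x //= 3` → x = 10
So x = 10

Answer: 10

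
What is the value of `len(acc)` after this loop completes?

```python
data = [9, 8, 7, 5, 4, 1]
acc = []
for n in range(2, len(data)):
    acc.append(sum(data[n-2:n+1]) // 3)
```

Number of 3-element averages
`acc` takes the values: [] → [8] → [8, 6] → [8, 6, 5] → [8, 6, 5, 3]
So `len(acc)` = 4

Answer: 4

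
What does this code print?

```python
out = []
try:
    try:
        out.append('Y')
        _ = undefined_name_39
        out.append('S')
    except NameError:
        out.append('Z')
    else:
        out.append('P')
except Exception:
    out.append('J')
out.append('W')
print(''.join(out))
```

Execution trace: 'Y' (inner try body) → 'Z' (inner except NameError) → 'W' (after the try/except). Output: YZW

Answer: YZW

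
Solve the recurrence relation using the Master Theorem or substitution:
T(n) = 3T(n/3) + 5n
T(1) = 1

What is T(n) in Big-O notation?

By Master Theorem: a=3, b=3, f(n)=5n. Since log_3(3) = 1 and f(n) = Θ(n^1), Case 2 applies. T(n) = O(n log n).

Answer: O(n log n)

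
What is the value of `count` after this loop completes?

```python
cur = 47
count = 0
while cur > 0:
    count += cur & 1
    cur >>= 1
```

Count set bits in 47 (binary: 0b101111)
`count` takes the values: 0 → 1 → 2 → 3 → 4 → 5

Answer: 5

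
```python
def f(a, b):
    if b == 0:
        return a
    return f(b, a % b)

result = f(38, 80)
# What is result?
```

f(38, 80) -> f(80, 38) -> f(38, 4) -> f(4, 2) -> f(2, 0) -> 2

Answer: 2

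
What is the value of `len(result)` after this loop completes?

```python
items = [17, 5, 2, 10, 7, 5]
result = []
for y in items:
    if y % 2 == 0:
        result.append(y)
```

Count even numbers in [17, 5, 2, 10, 7, 5]
`result` takes the values: [] → [2] → [2, 10]
So `len(result)` = 2

Answer: 2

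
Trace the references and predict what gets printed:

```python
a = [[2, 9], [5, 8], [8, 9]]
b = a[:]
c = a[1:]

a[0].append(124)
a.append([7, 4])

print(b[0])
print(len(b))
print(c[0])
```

Key concept: slice with nested mutation.
Step by step:
`a = [[2, 9], [5, 8], [8, 9]]` → a = [[2, 9], [5, 8], [8, 9]]
`b = a[:]` → b = [[2, 9], [5, 8], [8, 9]]
`c = a[1:]` → c = [[5, 8], [8, 9]]
`a[0].append(124)` → a = [[2, 9, 124], [5, 8], [8, 9]]; b = [[2, 9, 124], [5, 8], [8, 9]]
`a.append([7, 4])` → a = [[2, 9, 124], [5, 8], [8, 9], [7, 4]]
`print(b[0])` → prints [2, 9, 124]
`print(len(b))` → prints 3
`print(c[0])` → prints [5, 8]

Answer:
[2, 9, 124]
3
[5, 8]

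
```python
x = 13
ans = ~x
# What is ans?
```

Trace:
`x = 13` → x = 13
`ans = ~x` → ans = -14
So ans = -14

Answer: -14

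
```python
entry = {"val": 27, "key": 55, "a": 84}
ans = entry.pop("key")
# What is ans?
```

Trace:
`entry = {"val": 27, "key": 55, "a": 84}` → entry = {'val': 27, 'key': 55, 'a': 84}
`ans = entry.pop("key")` → entry = {'val': 27, 'a': 84}; ans = 55
So ans = 55

Answer: 55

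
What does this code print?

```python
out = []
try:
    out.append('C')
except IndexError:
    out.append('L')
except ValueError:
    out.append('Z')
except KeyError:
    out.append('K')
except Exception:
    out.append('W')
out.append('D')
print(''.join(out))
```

Execution trace: 'C' (try body, no exception) → 'D' (after the try/except). Output: CD

Answer: CD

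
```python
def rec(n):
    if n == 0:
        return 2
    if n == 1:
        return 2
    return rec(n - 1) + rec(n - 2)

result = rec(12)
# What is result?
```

Build up from base cases: rec(0)=2, rec(1)=2, rec(2)=4, rec(3)=6, rec(4)=10, rec(5)=16, rec(6)=26, ..., rec(12)=466

Answer: 466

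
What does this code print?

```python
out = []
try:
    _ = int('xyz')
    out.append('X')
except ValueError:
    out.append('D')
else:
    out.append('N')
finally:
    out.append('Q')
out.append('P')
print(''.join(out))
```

Execution trace: 'D' (except ValueError) → 'Q' (finally) → 'P' (after the try/except). Output: DQP

Answer: DQP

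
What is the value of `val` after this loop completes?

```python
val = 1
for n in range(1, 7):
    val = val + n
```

Start at 1, add 1 through 6
`val` takes the values: 1 → 2 → 4 → 7 → 11 → 16 → 22

Answer: 22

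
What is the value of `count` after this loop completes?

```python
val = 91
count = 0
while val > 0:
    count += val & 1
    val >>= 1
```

Count set bits in 91 (binary: 0b1011011)
`count` takes the values: 0 → 1 → 2 → 3 → 4 → 5

Answer: 5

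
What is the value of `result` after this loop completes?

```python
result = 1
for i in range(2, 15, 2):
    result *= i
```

Product of even numbers 2 to 14
`result` takes the values: 1 → 2 → 8 → 48 → 384 → 3840 → 46080 → 645120

Answer: 645120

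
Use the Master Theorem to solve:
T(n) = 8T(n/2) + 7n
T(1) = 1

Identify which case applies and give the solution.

a=8, b=2, f(n)=7n. log_2(8) = 3. Since c=1 < 3, Case 1 applies: T(n) = Θ(n^log_b(a)) = O(n^3).

Answer: O(n^3) - Case 1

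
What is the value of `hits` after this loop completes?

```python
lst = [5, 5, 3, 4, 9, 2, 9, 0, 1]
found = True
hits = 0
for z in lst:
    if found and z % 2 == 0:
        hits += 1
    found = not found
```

Count even values at even positions
`hits` takes the values: 0

Answer: 0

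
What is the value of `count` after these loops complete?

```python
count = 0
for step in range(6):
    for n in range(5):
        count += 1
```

6 * 5 = 30
`count` takes the values: 0 → 1 → 2 → 3 → 4 → 5 → 6 → 7 → 8 → 9 → 10 → 11 → 12 → 13 → 14 → 15 → 16 → 17 → 18 → 19 → 20 → 21 → 22 → 23 → 24 → 25 → 26 → 27 → 28 → 29 → 30

Answer: 30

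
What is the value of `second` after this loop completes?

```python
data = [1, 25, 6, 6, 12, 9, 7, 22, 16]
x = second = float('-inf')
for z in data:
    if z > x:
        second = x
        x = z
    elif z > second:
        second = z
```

Second largest (with repeats) in [1, 25, 6, 6, 12, 9, 7, 22, 16]
`second` takes the values: -inf → 1 → 6 → 12 → 22

Answer: 22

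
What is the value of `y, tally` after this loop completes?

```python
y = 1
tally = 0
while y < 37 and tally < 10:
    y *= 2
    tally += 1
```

Double until >= 37 or 10 iterations
`y, tally` takes the values: (1, 0) → (2, 0) → (2, 1) → (4, 1) → (4, 2) → (8, 2) → (8, 3) → (16, 3) → (16, 4) → (32, 4) → (32, 5) → (64, 5) → (64, 6)

Answer: 64, 6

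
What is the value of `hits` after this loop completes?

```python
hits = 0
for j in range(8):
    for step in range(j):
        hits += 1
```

Triangle number: 0+1+2+...+7
`hits` takes the values: 0 → 1 → 2 → 3 → 4 → 5 → 6 → 7 → 8 → 9 → 10 → 11 → 12 → 13 → 14 → 15 → 16 → 17 → 18 → 19 → 20 → 21 → 22 → 23 → 24 → 25 → 26 → 27 → 28

Answer: 28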